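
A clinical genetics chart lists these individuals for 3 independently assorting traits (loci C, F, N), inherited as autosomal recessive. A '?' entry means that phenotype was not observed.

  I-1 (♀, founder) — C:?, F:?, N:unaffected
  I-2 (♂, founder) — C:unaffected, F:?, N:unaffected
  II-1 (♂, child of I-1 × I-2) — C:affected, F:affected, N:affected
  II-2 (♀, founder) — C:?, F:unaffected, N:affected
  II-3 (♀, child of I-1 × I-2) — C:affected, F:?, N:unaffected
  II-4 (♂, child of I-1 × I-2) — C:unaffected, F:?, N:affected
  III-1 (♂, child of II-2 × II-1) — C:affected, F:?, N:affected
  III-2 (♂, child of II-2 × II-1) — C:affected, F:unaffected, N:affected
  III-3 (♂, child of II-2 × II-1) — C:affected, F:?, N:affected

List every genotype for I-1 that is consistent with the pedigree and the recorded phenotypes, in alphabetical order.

C/I-1 ? ·: Cc|cc
C/I-2 un ·: Cc
C/II-1 aff I-1×I-2: cc
C/II-2 ? ·: Cc|cc
C/II-3 aff I-1×I-2: cc
C/II-4 un I-1×I-2: CC|Cc
C/III-1 aff II-2×II-1: cc
C/III-2 aff II-2×II-1: cc
C/III-3 aff II-2×II-1: cc
⇒ C over [I-1,I-2,II-1,II-2,II-3,II-4,III-1,III-2,III-3]: 6 consistent
F/I-1 ? ·: Ff|ff
F/I-2 ? ·: Ff|ff
F/II-1 aff I-1×I-2: ff
F/II-2 un ·: FF|Ff
F/II-3 ? I-1×I-2: FF|Ff|ff
F/II-4 ? I-1×I-2: FF|Ff|ff
F/III-1 ? II-2×II-1: Ff|ff
F/III-2 un II-2×II-1: Ff
F/III-3 ? II-2×II-1: Ff|ff
⇒ F over [I-1,I-2,II-1,II-2,II-3,II-4,III-1,III-2,III-3]: 90 consistent
N/I-1 un ·: Nn
N/I-2 un ·: Nn
N/II-1 aff I-1×I-2: nn
N/II-2 aff ·: nn
N/II-3 un I-1×I-2: NN|Nn
N/II-4 aff I-1×I-2: nn
N/III-1 aff II-2×II-1: nn
N/III-2 aff II-2×II-1: nn
N/III-3 aff II-2×II-1: nn
⇒ N over [I-1,I-2,II-1,II-2,II-3,II-4,III-1,III-2,III-3]: 2 consistent

I-1 ∈ {Cc Ff Nn, Cc ff Nn, cc Ff Nn, cc ff Nn}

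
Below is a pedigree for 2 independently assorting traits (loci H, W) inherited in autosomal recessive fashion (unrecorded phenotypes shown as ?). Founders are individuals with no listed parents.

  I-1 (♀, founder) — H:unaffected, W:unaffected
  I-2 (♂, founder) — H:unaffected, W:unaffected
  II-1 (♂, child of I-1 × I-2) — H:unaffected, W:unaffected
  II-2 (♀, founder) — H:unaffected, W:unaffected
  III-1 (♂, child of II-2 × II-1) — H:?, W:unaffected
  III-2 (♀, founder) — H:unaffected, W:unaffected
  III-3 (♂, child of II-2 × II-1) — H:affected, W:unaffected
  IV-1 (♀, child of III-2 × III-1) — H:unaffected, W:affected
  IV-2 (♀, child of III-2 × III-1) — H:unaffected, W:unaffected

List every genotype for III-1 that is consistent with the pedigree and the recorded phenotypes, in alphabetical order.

III-1 ∈ {HH Ww, Hh Ww, hh Ww}

H/I-1 un ·: HH|Hh
H/I-2 un ·: HH|Hh
H/II-1 un I-1×I-2: Hh
H/II-2 un ·: Hh
H/III-1 ? II-2×II-1: HH|Hh|hh
H/III-2 un ·: HH|Hh
H/III-3 aff II-2×II-1: hh
H/IV-1 un III-2×III-1: HH|Hh
H/IV-2 un III-2×III-1: HH|Hh
⇒ H over [I-1,I-2,II-1,II-2,III-1,III-2,III-3,IV-1,IV-2]: 45 consistent
W/I-1 un ·: WW|Ww
W/I-2 un ·: WW|Ww
W/II-1 un I-1×I-2: WW|Ww
W/II-2 un ·: WW|Ww
W/III-1 un II-2×II-1: Ww
W/III-2 un ·: Ww
W/III-3 un II-2×II-1: WW|Ww
W/IV-1 aff III-2×III-1: ww
W/IV-2 un III-2×III-1: WW|Ww
⇒ W over [I-1,I-2,II-1,II-2,III-1,III-2,III-3,IV-1,IV-2]: 40 consistent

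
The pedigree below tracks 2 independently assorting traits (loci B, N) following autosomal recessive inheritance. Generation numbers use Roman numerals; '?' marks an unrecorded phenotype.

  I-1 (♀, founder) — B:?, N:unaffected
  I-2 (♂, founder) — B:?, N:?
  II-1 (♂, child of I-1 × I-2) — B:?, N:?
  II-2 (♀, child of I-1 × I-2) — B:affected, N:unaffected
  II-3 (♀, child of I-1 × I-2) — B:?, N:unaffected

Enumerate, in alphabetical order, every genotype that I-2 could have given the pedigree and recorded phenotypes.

B/I-1 ? ·: Bb|bb
B/I-2 ? ·: Bb|bb
B/II-1 ? I-1×I-2: BB|Bb|bb
B/II-2 aff I-1×I-2: bb
B/II-3 ? I-1×I-2: BB|Bb|bb
⇒ B over [I-1,I-2,II-1,II-2,II-3]: 18 consistent
N/I-1 un ·: NN|Nn
N/I-2 ? ·: NN|Nn|nn
N/II-1 ? I-1×I-2: NN|Nn|nn
N/II-2 un I-1×I-2: NN|Nn
N/II-3 un I-1×I-2: NN|Nn
⇒ N over [I-1,I-2,II-1,II-2,II-3]: 32 consistent

I-2 ∈ {Bb NN, Bb Nn, Bb nn, bb NN, bb Nn, bb nn}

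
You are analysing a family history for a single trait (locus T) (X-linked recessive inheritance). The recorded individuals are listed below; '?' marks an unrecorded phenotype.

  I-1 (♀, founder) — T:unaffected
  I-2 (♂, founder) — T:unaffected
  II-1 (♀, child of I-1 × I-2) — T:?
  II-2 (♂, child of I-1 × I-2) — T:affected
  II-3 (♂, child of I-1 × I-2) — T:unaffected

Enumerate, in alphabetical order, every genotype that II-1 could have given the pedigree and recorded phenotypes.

T/I-1 un ·: X^TX^t
T/I-2 un ·: X^TY
T/II-1 ? I-1×I-2: X^TX^T|X^TX^t
T/II-2 aff I-1×I-2: X^tY
T/II-3 un I-1×I-2: X^TY
⇒ T over [I-1,I-2,II-1,II-2,II-3]: 2 consistent

II-1 ∈ {X^TX^T, X^TX^t}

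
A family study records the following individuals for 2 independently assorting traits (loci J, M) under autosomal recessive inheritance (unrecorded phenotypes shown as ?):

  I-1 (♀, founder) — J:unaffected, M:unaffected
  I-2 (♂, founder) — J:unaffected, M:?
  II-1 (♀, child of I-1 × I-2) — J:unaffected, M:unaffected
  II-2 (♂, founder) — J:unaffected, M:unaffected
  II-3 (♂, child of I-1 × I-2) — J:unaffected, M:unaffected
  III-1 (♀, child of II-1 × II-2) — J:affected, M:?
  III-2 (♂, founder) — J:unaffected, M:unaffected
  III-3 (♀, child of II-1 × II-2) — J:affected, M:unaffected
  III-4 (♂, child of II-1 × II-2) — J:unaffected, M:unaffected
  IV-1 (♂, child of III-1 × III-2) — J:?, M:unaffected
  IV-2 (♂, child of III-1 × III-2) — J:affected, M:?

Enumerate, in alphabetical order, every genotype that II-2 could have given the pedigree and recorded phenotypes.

J/I-1 un ·: JJ|Jj
J/I-2 un ·: JJ|Jj
J/II-1 un I-1×I-2: Jj
J/II-2 un ·: Jj
J/II-3 un I-1×I-2: JJ|Jj
J/III-1 aff II-1×II-2: jj
J/III-2 un ·: Jj
J/III-3 aff II-1×II-2: jj
J/III-4 un II-1×II-2: JJ|Jj
J/IV-1 ? III-1×III-2: Jj|jj
J/IV-2 aff III-1×III-2: jj
⇒ J over [I-1,I-2,II-1,II-2,II-3,III-1,III-2,III-3,III-4,IV-1,IV-2]: 24 consistent
M/I-1 un ·: MM|Mm
M/I-2 ? ·: MM|Mm|mm
M/II-1 un I-1×I-2: MM|Mm
M/II-2 un ·: MM|Mm
M/II-3 un I-1×I-2: MM|Mm
M/III-1 ? II-1×II-2: MM|Mm|mm
M/III-2 un ·: MM|Mm
M/III-3 un II-1×II-2: MM|Mm
M/III-4 un II-1×II-2: MM|Mm
M/IV-1 un III-1×III-2: MM|Mm
M/IV-2 ? III-1×III-2: MM|Mm|mm
⇒ M over [I-1,I-2,II-1,II-2,II-3,III-1,III-2,III-3,III-4,IV-1,IV-2]: 1511 consistent

II-2 ∈ {Jj MM, Jj Mm}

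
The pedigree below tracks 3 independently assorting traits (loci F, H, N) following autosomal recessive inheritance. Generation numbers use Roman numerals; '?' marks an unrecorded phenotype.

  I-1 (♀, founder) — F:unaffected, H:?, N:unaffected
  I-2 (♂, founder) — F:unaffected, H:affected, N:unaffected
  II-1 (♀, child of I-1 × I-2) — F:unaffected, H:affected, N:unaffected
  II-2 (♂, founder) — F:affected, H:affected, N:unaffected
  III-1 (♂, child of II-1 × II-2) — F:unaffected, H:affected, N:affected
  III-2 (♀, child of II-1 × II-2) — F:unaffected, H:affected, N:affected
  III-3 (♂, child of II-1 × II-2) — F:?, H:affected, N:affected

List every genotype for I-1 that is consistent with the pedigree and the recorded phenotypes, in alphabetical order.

F/I-1 un ·: FF|Ff
F/I-2 un ·: FF|Ff
F/II-1 un I-1×I-2: FF|Ff
F/II-2 aff ·: ff
F/III-1 un II-1×II-2: Ff
F/III-2 un II-1×II-2: Ff
F/III-3 ? II-1×II-2: Ff|ff
⇒ F over [I-1,I-2,II-1,II-2,III-1,III-2,III-3]: 10 consistent
H/I-1 ? ·: Hh|hh
H/I-2 aff ·: hh
H/II-1 aff I-1×I-2: hh
H/II-2 aff ·: hh
H/III-1 aff II-1×II-2: hh
H/III-2 aff II-1×II-2: hh
H/III-3 aff II-1×II-2: hh
⇒ H over [I-1,I-2,II-1,II-2,III-1,III-2,III-3]: 2 consistent
N/I-1 un ·: NN|Nn
N/I-2 un ·: NN|Nn
N/II-1 un I-1×I-2: Nn
N/II-2 un ·: Nn
N/III-1 aff II-1×II-2: nn
N/III-2 aff II-1×II-2: nn
N/III-3 aff II-1×II-2: nn
⇒ N over [I-1,I-2,II-1,II-2,III-1,III-2,III-3]: 3 consistent

I-1 ∈ {FF Hh NN, FF Hh Nn, FF hh NN, FF hh Nn, Ff Hh NN, Ff Hh Nn, Ff hh NN, Ff hh Nn}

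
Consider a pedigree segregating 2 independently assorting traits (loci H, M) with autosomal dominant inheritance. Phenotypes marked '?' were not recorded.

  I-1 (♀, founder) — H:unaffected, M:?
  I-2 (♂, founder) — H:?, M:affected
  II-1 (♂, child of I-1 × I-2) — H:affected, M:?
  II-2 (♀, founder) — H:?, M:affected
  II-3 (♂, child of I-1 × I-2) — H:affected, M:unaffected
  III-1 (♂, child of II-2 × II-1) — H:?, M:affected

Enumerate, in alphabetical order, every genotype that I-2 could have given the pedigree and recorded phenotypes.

I-2 ∈ {HH Mm, Hh Mm}

H/I-1 un ·: hh
H/I-2 ? ·: Hh|HH
H/II-1 aff I-1×I-2: Hh
H/II-2 ? ·: hh|Hh|HH
H/II-3 aff I-1×I-2: Hh
H/III-1 ? II-2×II-1: hh|Hh|HH
⇒ H over [I-1,I-2,II-1,II-2,II-3,III-1]: 14 consistent
M/I-1 ? ·: mm|Mm
M/I-2 aff ·: Mm
M/II-1 ? I-1×I-2: mm|Mm|MM
M/II-2 aff ·: Mm|MM
M/II-3 un I-1×I-2: mm
M/III-1 aff II-2×II-1: Mm|MM
⇒ M over [I-1,I-2,II-1,II-2,II-3,III-1]: 15 consistent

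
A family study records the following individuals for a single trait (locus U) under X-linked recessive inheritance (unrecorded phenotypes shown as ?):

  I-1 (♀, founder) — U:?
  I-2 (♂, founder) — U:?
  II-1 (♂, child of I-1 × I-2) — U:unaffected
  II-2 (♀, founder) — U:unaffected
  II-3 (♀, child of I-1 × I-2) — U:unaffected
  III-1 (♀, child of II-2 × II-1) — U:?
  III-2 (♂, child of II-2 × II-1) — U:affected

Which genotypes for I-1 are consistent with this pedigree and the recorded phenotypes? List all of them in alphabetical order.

U/I-1 ? ·: X^UX^U|X^UX^u
U/I-2 ? ·: X^UY|X^uY
U/II-1 un I-1×I-2: X^UY
U/II-2 un ·: X^UX^u
U/II-3 un I-1×I-2: X^UX^U|X^UX^u
U/III-1 ? II-2×II-1: X^UX^U|X^UX^u
U/III-2 aff II-2×II-1: X^uY
⇒ U over [I-1,I-2,II-1,II-2,II-3,III-1,III-2]: 10 consistent

I-1 ∈ {X^UX^U, X^UX^u}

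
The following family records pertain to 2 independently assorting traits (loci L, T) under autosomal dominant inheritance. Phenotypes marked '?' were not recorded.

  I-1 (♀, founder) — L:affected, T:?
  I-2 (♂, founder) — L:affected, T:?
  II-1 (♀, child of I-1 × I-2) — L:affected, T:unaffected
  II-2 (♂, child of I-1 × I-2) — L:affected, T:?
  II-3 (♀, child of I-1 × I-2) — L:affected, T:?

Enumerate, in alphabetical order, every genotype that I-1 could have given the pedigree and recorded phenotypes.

I-1 ∈ {LL Tt, LL tt, Ll Tt, Ll tt}

L/I-1 aff ·: Ll|LL
L/I-2 aff ·: Ll|LL
L/II-1 aff I-1×I-2: Ll|LL
L/II-2 aff I-1×I-2: Ll|LL
L/II-3 aff I-1×I-2: Ll|LL
⇒ L over [I-1,I-2,II-1,II-2,II-3]: 25 consistent
T/I-1 ? ·: tt|Tt
T/I-2 ? ·: tt|Tt
T/II-1 un I-1×I-2: tt
T/II-2 ? I-1×I-2: tt|Tt|TT
T/II-3 ? I-1×I-2: tt|Tt|TT
⇒ T over [I-1,I-2,II-1,II-2,II-3]: 18 consistent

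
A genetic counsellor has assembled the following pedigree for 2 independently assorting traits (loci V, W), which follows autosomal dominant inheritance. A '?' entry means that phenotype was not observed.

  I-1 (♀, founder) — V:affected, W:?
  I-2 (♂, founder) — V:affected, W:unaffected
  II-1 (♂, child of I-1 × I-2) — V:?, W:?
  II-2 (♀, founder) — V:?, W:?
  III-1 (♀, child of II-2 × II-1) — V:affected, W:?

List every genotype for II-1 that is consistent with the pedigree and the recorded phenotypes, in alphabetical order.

V/I-1 aff ·: Vv|VV
V/I-2 aff ·: Vv|VV
V/II-1 ? I-1×I-2: vv|Vv|VV
V/II-2 ? ·: vv|Vv|VV
V/III-1 aff II-2×II-1: Vv|VV
⇒ V over [I-1,I-2,II-1,II-2,III-1]: 33 consistent
W/I-1 ? ·: ww|Ww|WW
W/I-2 un ·: ww
W/II-1 ? I-1×I-2: ww|Ww
W/II-2 ? ·: ww|Ww|WW
W/III-1 ? II-2×II-1: ww|Ww|WW
⇒ W over [I-1,I-2,II-1,II-2,III-1]: 22 consistent

II-1 ∈ {VV Ww, VV ww, Vv Ww, Vv ww, vv Ww, vv ww}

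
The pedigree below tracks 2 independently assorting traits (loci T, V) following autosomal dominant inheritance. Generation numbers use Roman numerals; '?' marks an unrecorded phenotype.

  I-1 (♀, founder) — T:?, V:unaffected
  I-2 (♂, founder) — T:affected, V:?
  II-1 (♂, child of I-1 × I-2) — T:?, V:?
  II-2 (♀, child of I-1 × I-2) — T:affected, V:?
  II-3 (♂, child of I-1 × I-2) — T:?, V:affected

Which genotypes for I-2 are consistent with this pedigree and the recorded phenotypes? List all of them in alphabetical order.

I-2 ∈ {TT VV, TT Vv, Tt VV, Tt Vv}

T/I-1 ? ·: tt|Tt|TT
T/I-2 aff ·: Tt|TT
T/II-1 ? I-1×I-2: tt|Tt|TT
T/II-2 aff I-1×I-2: Tt|TT
T/II-3 ? I-1×I-2: tt|Tt|TT
⇒ T over [I-1,I-2,II-1,II-2,II-3]: 40 consistent
V/I-1 un ·: vv
V/I-2 ? ·: Vv|VV
V/II-1 ? I-1×I-2: vv|Vv
V/II-2 ? I-1×I-2: vv|Vv
V/II-3 aff I-1×I-2: Vv
⇒ V over [I-1,I-2,II-1,II-2,II-3]: 5 consistent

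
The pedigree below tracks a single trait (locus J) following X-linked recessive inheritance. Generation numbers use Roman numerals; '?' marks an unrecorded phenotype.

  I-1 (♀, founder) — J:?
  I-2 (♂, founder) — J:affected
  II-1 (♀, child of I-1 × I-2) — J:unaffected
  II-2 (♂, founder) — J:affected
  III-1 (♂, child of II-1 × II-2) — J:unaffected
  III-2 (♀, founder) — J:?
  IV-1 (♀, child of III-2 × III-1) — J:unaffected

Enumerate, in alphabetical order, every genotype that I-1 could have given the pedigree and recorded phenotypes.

J/I-1 ? ·: X^JX^J|X^JX^j
J/I-2 aff ·: X^jY
J/II-1 un I-1×I-2: X^JX^j
J/II-2 aff ·: X^jY
J/III-1 un II-1×II-2: X^JY
J/III-2 ? ·: X^JX^J|X^JX^j|X^jX^j
J/IV-1 un III-2×III-1: X^JX^J|X^JX^j
⇒ J over [I-1,I-2,II-1,II-2,III-1,III-2,IV-1]: 8 consistent

I-1 ∈ {X^JX^J, X^JX^j}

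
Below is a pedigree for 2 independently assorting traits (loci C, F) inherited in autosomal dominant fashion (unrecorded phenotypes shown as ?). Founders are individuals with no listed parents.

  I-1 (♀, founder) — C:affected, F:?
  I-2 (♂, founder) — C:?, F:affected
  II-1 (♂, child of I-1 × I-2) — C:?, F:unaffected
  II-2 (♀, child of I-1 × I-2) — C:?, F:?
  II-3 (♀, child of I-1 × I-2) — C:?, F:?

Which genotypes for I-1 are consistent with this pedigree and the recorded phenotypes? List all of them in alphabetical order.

C/I-1 aff ·: Cc|CC
C/I-2 ? ·: cc|Cc|CC
C/II-1 ? I-1×I-2: cc|Cc|CC
C/II-2 ? I-1×I-2: cc|Cc|CC
C/II-3 ? I-1×I-2: cc|Cc|CC
⇒ C over [I-1,I-2,II-1,II-2,II-3]: 53 consistent
F/I-1 ? ·: ff|Ff
F/I-2 aff ·: Ff
F/II-1 un I-1×I-2: ff
F/II-2 ? I-1×I-2: ff|Ff|FF
F/II-3 ? I-1×I-2: ff|Ff|FF
⇒ F over [I-1,I-2,II-1,II-2,II-3]: 13 consistent

I-1 ∈ {CC Ff, CC ff, Cc Ff, Cc ff}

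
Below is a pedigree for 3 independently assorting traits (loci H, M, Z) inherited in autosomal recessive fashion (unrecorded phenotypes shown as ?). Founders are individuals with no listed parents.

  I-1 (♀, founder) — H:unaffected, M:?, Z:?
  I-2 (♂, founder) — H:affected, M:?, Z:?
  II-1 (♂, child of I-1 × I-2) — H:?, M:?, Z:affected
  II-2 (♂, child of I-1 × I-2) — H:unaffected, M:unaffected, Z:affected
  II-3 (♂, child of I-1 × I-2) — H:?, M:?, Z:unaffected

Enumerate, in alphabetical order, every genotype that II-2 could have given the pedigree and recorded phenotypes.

II-2 ∈ {Hh MM zz, Hh Mm zz}

H/I-1 un ·: HH|Hh
H/I-2 aff ·: hh
H/II-1 ? I-1×I-2: Hh|hh
H/II-2 un I-1×I-2: Hh
H/II-3 ? I-1×I-2: Hh|hh
⇒ H over [I-1,I-2,II-1,II-2,II-3]: 5 consistent
M/I-1 ? ·: MM|Mm|mm
M/I-2 ? ·: MM|Mm|mm
M/II-1 ? I-1×I-2: MM|Mm|mm
M/II-2 un I-1×I-2: MM|Mm
M/II-3 ? I-1×I-2: MM|Mm|mm
⇒ M over [I-1,I-2,II-1,II-2,II-3]: 45 consistent
Z/I-1 ? ·: Zz|zz
Z/I-2 ? ·: Zz|zz
Z/II-1 aff I-1×I-2: zz
Z/II-2 aff I-1×I-2: zz
Z/II-3 un I-1×I-2: ZZ|Zz
⇒ Z over [I-1,I-2,II-1,II-2,II-3]: 4 consistent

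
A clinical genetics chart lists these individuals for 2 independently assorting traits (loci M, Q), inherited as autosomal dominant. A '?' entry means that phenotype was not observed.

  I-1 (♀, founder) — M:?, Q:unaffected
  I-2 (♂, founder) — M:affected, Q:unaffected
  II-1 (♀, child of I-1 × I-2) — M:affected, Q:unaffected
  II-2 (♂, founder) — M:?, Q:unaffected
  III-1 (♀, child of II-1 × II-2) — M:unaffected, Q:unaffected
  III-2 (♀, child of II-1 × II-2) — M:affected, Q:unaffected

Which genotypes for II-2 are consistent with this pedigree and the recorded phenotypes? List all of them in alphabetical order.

II-2 ∈ {Mm qq, mm qq}

M/I-1 ? ·: mm|Mm|MM
M/I-2 aff ·: Mm|MM
M/II-1 aff I-1×I-2: Mm
M/II-2 ? ·: mm|Mm
M/III-1 un II-1×II-2: mm
M/III-2 aff II-1×II-2: Mm|MM
⇒ M over [I-1,I-2,II-1,II-2,III-1,III-2]: 15 consistent
Q/I-1 un ·: qq
Q/I-2 un ·: qq
Q/II-1 un I-1×I-2: qq
Q/II-2 un ·: qq
Q/III-1 un II-1×II-2: qq
Q/III-2 un II-1×II-2: qq
⇒ Q over [I-1,I-2,II-1,II-2,III-1,III-2]: 1 consistent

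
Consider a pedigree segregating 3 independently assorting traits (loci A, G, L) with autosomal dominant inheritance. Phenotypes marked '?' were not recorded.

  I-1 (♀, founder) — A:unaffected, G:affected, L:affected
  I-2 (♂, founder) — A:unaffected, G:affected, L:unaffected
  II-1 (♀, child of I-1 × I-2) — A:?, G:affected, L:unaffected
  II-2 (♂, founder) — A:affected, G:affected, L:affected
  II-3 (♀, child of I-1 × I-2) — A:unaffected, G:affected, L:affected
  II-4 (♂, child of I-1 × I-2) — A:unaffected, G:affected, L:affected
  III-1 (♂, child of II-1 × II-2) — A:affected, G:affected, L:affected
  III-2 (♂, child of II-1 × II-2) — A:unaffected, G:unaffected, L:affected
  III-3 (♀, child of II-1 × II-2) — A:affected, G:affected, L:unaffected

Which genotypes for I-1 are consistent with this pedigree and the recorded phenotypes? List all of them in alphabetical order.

A/I-1 un ·: aa
A/I-2 un ·: aa
A/II-1 ? I-1×I-2: aa
A/II-2 aff ·: Aa
A/II-3 un I-1×I-2: aa
A/II-4 un I-1×I-2: aa
A/III-1 aff II-1×II-2: Aa
A/III-2 un II-1×II-2: aa
A/III-3 aff II-1×II-2: Aa
⇒ A over [I-1,I-2,II-1,II-2,II-3,II-4,III-1,III-2,III-3]: 1 consistent
G/I-1 aff ·: Gg|GG
G/I-2 aff ·: Gg|GG
G/II-1 aff I-1×I-2: Gg
G/II-2 aff ·: Gg
G/II-3 aff I-1×I-2: Gg|GG
G/II-4 aff I-1×I-2: Gg|GG
G/III-1 aff II-1×II-2: Gg|GG
G/III-2 un II-1×II-2: gg
G/III-3 aff II-1×II-2: Gg|GG
⇒ G over [I-1,I-2,II-1,II-2,II-3,II-4,III-1,III-2,III-3]: 48 consistent
L/I-1 aff ·: Ll
L/I-2 un ·: ll
L/II-1 un I-1×I-2: ll
L/II-2 aff ·: Ll
L/II-3 aff I-1×I-2: Ll
L/II-4 aff I-1×I-2: Ll
L/III-1 aff II-1×II-2: Ll
L/III-2 aff II-1×II-2: Ll
L/III-3 un II-1×II-2: ll
⇒ L over [I-1,I-2,II-1,II-2,II-3,II-4,III-1,III-2,III-3]: 1 consistent

I-1 ∈ {aa GG Ll, aa Gg Ll}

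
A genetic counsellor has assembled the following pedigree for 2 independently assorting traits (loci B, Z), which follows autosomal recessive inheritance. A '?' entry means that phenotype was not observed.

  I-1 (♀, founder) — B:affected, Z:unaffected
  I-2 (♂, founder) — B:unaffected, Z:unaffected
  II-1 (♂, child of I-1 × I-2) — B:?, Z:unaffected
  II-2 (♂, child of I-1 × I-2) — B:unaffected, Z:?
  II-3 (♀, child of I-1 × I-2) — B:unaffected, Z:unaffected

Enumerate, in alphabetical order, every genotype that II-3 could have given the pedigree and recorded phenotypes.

II-3 ∈ {Bb ZZ, Bb Zz}

B/I-1 aff ·: bb
B/I-2 un ·: BB|Bb
B/II-1 ? I-1×I-2: Bb|bb
B/II-2 un I-1×I-2: Bb
B/II-3 un I-1×I-2: Bb
⇒ B over [I-1,I-2,II-1,II-2,II-3]: 3 consistent
Z/I-1 un ·: ZZ|Zz
Z/I-2 un ·: ZZ|Zz
Z/II-1 un I-1×I-2: ZZ|Zz
Z/II-2 ? I-1×I-2: ZZ|Zz|zz
Z/II-3 un I-1×I-2: ZZ|Zz
⇒ Z over [I-1,I-2,II-1,II-2,II-3]: 29 consistent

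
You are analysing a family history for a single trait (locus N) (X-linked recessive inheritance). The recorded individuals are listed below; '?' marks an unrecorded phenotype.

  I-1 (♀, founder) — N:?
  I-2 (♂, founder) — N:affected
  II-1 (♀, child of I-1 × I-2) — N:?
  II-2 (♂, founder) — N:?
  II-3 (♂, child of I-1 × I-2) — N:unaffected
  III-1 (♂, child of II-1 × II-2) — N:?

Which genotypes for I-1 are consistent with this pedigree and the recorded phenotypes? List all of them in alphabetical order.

I-1 ∈ {X^NX^N, X^NX^n}

N/I-1 ? ·: X^NX^N|X^NX^n
N/I-2 aff ·: X^nY
N/II-1 ? I-1×I-2: X^NX^n|X^nX^n
N/II-2 ? ·: X^NY|X^nY
N/II-3 un I-1×I-2: X^NY
N/III-1 ? II-1×II-2: X^NY|X^nY
⇒ N over [I-1,I-2,II-1,II-2,II-3,III-1]: 10 consistent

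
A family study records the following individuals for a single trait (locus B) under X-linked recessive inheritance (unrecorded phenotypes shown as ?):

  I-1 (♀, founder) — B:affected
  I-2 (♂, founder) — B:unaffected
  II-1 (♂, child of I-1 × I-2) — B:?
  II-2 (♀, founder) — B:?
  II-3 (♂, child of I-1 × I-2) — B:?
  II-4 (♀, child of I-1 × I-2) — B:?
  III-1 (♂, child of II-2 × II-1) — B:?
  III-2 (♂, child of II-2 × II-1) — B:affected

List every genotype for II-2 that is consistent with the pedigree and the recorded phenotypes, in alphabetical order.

B/I-1 aff ·: X^bX^b
B/I-2 un ·: X^BY
B/II-1 ? I-1×I-2: X^bY
B/II-2 ? ·: X^BX^b|X^bX^b
B/II-3 ? I-1×I-2: X^bY
B/II-4 ? I-1×I-2: X^BX^b
B/III-1 ? II-2×II-1: X^BY|X^bY
B/III-2 aff II-2×II-1: X^bY
⇒ B over [I-1,I-2,II-1,II-2,II-3,II-4,III-1,III-2]: 3 consistent

II-2 ∈ {X^BX^b, X^bX^b}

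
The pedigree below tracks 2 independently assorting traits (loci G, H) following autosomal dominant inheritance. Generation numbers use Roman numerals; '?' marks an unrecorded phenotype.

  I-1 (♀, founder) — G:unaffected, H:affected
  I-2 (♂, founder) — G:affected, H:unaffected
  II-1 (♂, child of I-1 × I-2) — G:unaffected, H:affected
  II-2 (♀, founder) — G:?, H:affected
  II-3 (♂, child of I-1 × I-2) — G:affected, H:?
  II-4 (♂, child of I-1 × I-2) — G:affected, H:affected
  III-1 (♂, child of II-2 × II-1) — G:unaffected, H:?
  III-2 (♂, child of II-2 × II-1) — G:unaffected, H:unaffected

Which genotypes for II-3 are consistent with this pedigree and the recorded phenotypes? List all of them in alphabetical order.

G/I-1 un ·: gg
G/I-2 aff ·: Gg
G/II-1 un I-1×I-2: gg
G/II-2 ? ·: gg|Gg
G/II-3 aff I-1×I-2: Gg
G/II-4 aff I-1×I-2: Gg
G/III-1 un II-2×II-1: gg
G/III-2 un II-2×II-1: gg
⇒ G over [I-1,I-2,II-1,II-2,II-3,II-4,III-1,III-2]: 2 consistent
H/I-1 aff ·: Hh|HH
H/I-2 un ·: hh
H/II-1 aff I-1×I-2: Hh
H/II-2 aff ·: Hh
H/II-3 ? I-1×I-2: hh|Hh
H/II-4 aff I-1×I-2: Hh
H/III-1 ? II-2×II-1: hh|Hh|HH
H/III-2 un II-2×II-1: hh
⇒ H over [I-1,I-2,II-1,II-2,II-3,II-4,III-1,III-2]: 9 consistent

II-3 ∈ {Gg Hh, Gg hh}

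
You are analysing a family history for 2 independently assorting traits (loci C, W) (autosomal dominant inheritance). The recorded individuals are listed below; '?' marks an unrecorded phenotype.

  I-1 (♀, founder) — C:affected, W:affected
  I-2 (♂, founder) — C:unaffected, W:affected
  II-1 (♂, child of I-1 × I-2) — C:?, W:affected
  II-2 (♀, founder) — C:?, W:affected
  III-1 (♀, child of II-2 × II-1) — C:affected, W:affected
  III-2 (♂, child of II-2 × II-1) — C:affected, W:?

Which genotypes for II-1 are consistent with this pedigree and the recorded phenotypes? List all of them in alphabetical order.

II-1 ∈ {Cc WW, Cc Ww, cc WW, cc Ww}

C/I-1 aff ·: Cc|CC
C/I-2 un ·: cc
C/II-1 ? I-1×I-2: cc|Cc
C/II-2 ? ·: cc|Cc|CC
C/III-1 aff II-2×II-1: Cc|CC
C/III-2 aff II-2×II-1: Cc|CC
⇒ C over [I-1,I-2,II-1,II-2,III-1,III-2]: 20 consistent
W/I-1 aff ·: Ww|WW
W/I-2 aff ·: Ww|WW
W/II-1 aff I-1×I-2: Ww|WW
W/II-2 aff ·: Ww|WW
W/III-1 aff II-2×II-1: Ww|WW
W/III-2 ? II-2×II-1: ww|Ww|WW
⇒ W over [I-1,I-2,II-1,II-2,III-1,III-2]: 50 consistent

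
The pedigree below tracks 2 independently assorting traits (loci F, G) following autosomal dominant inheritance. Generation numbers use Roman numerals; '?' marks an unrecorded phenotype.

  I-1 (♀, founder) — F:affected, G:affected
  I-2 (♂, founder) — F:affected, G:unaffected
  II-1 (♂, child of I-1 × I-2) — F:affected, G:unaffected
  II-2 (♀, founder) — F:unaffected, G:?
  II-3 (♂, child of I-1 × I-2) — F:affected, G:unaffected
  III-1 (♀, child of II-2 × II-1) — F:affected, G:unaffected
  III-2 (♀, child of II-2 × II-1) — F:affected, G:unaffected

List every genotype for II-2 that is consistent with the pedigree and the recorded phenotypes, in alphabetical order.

II-2 ∈ {ff Gg, ff gg}

F/I-1 aff ·: Ff|FF
F/I-2 aff ·: Ff|FF
F/II-1 aff I-1×I-2: Ff|FF
F/II-2 un ·: ff
F/II-3 aff I-1×I-2: Ff|FF
F/III-1 aff II-2×II-1: Ff
F/III-2 aff II-2×II-1: Ff
⇒ F over [I-1,I-2,II-1,II-2,II-3,III-1,III-2]: 13 consistent
G/I-1 aff ·: Gg
G/I-2 un ·: gg
G/II-1 un I-1×I-2: gg
G/II-2 ? ·: gg|Gg
G/II-3 un I-1×I-2: gg
G/III-1 un II-2×II-1: gg
G/III-2 un II-2×II-1: gg
⇒ G over [I-1,I-2,II-1,II-2,II-3,III-1,III-2]: 2 consistent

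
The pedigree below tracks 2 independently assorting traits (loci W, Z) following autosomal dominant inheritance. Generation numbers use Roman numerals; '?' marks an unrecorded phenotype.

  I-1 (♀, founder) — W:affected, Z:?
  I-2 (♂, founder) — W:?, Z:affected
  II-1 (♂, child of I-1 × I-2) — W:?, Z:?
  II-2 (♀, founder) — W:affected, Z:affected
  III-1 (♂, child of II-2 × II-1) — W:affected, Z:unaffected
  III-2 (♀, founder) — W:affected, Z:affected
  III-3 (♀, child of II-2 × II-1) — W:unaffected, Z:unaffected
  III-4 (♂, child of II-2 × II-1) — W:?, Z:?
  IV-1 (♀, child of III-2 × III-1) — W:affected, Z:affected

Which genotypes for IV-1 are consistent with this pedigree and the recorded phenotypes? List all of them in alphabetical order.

IV-1 ∈ {WW Zz, Ww Zz}

W/I-1 aff ·: Ww|WW
W/I-2 ? ·: ww|Ww|WW
W/II-1 ? I-1×I-2: ww|Ww
W/II-2 aff ·: Ww
W/III-1 aff II-2×II-1: Ww|WW
W/III-2 aff ·: Ww|WW
W/III-3 un II-2×II-1: ww
W/III-4 ? II-2×II-1: ww|Ww|WW
W/IV-1 aff III-2×III-1: Ww|WW
⇒ W over [I-1,I-2,II-1,II-2,III-1,III-2,III-3,III-4,IV-1]: 121 consistent
Z/I-1 ? ·: zz|Zz|ZZ
Z/I-2 aff ·: Zz|ZZ
Z/II-1 ? I-1×I-2: zz|Zz
Z/II-2 aff ·: Zz
Z/III-1 un II-2×II-1: zz
Z/III-2 aff ·: Zz|ZZ
Z/III-3 un II-2×II-1: zz
Z/III-4 ? II-2×II-1: zz|Zz|ZZ
Z/IV-1 aff III-2×III-1: Zz
⇒ Z over [I-1,I-2,II-1,II-2,III-1,III-2,III-3,III-4,IV-1]: 38 consistent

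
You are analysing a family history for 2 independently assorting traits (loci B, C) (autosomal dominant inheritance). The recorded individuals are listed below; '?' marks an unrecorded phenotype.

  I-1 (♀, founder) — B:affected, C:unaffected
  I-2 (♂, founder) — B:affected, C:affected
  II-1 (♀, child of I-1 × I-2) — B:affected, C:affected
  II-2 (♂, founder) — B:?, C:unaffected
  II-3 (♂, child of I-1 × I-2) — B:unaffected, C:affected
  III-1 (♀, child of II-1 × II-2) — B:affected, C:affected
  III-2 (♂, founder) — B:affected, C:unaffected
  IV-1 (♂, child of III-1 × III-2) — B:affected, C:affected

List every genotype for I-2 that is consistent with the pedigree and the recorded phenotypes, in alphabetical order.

I-2 ∈ {Bb CC, Bb Cc}

B/I-1 aff ·: Bb
B/I-2 aff ·: Bb
B/II-1 aff I-1×I-2: Bb|BB
B/II-2 ? ·: bb|Bb|BB
B/II-3 un I-1×I-2: bb
B/III-1 aff II-1×II-2: Bb|BB
B/III-2 aff ·: Bb|BB
B/IV-1 aff III-1×III-2: Bb|BB
⇒ B over [I-1,I-2,II-1,II-2,II-3,III-1,III-2,IV-1]: 32 consistent
C/I-1 un ·: cc
C/I-2 aff ·: Cc|CC
C/II-1 aff I-1×I-2: Cc
C/II-2 un ·: cc
C/II-3 aff I-1×I-2: Cc
C/III-1 aff II-1×II-2: Cc
C/III-2 un ·: cc
C/IV-1 aff III-1×III-2: Cc
⇒ C over [I-1,I-2,II-1,II-2,II-3,III-1,III-2,IV-1]: 2 consistent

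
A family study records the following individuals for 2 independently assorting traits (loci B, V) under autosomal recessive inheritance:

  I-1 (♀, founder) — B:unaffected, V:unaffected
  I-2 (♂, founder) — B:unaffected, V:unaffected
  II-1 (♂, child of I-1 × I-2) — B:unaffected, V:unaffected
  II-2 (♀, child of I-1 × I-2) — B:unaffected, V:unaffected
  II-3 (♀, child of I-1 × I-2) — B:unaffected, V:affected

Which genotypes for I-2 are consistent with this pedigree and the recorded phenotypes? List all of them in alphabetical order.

B/I-1 un ·: BB|Bb
B/I-2 un ·: BB|Bb
B/II-1 un I-1×I-2: BB|Bb
B/II-2 un I-1×I-2: BB|Bb
B/II-3 un I-1×I-2: BB|Bb
⇒ B over [I-1,I-2,II-1,II-2,II-3]: 25 consistent
V/I-1 un ·: Vv
V/I-2 un ·: Vv
V/II-1 un I-1×I-2: VV|Vv
V/II-2 un I-1×I-2: VV|Vv
V/II-3 aff I-1×I-2: vv
⇒ V over [I-1,I-2,II-1,II-2,II-3]: 4 consistent

I-2 ∈ {BB Vv, Bb Vv}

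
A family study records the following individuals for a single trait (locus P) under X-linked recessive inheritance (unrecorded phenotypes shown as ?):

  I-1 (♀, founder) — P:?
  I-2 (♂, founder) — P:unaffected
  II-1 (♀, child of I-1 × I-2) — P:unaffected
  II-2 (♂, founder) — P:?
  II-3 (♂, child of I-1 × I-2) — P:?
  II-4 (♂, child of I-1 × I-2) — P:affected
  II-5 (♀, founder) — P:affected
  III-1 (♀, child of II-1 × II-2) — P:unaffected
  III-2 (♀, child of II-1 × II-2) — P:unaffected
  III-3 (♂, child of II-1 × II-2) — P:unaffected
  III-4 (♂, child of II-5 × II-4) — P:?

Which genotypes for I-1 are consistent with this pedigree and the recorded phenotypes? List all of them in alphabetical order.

P/I-1 ? ·: X^PX^p|X^pX^p
P/I-2 un ·: X^PY
P/II-1 un I-1×I-2: X^PX^P|X^PX^p
P/II-2 ? ·: X^PY|X^pY
P/II-3 ? I-1×I-2: X^PY|X^pY
P/II-4 aff I-1×I-2: X^pY
P/II-5 aff ·: X^pX^p
P/III-1 un II-1×II-2: X^PX^P|X^PX^p
P/III-2 un II-1×II-2: X^PX^P|X^PX^p
P/III-3 un II-1×II-2: X^PY
P/III-4 ? II-5×II-4: X^pY
⇒ P over [I-1,I-2,II-1,II-2,II-3,II-4,II-5,III-1,III-2,III-3,III-4]: 19 consistent

I-1 ∈ {X^PX^p, X^pX^p}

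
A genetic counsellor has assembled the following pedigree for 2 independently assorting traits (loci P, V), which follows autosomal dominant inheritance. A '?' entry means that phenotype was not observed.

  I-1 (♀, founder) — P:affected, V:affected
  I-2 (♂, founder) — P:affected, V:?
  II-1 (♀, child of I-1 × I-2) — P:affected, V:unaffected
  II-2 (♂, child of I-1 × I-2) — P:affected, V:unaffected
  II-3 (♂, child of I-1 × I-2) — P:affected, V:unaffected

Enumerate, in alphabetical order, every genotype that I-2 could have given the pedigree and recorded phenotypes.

P/I-1 aff ·: Pp|PP
P/I-2 aff ·: Pp|PP
P/II-1 aff I-1×I-2: Pp|PP
P/II-2 aff I-1×I-2: Pp|PP
P/II-3 aff I-1×I-2: Pp|PP
⇒ P over [I-1,I-2,II-1,II-2,II-3]: 25 consistent
V/I-1 aff ·: Vv
V/I-2 ? ·: vv|Vv
V/II-1 un I-1×I-2: vv
V/II-2 un I-1×I-2: vv
V/II-3 un I-1×I-2: vv
⇒ V over [I-1,I-2,II-1,II-2,II-3]: 2 consistent

I-2 ∈ {PP Vv, PP vv, Pp Vv, Pp vv}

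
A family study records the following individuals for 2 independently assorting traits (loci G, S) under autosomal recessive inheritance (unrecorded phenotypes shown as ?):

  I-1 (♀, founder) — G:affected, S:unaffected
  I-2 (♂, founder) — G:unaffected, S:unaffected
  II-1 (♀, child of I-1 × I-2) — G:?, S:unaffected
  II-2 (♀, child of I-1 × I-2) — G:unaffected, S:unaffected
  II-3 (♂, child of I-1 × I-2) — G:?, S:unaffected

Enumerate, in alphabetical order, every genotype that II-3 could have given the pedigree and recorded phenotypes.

G/I-1 aff ·: gg
G/I-2 un ·: GG|Gg
G/II-1 ? I-1×I-2: Gg|gg
G/II-2 un I-1×I-2: Gg
G/II-3 ? I-1×I-2: Gg|gg
⇒ G over [I-1,I-2,II-1,II-2,II-3]: 5 consistent
S/I-1 un ·: SS|Ss
S/I-2 un ·: SS|Ss
S/II-1 un I-1×I-2: SS|Ss
S/II-2 un I-1×I-2: SS|Ss
S/II-3 un I-1×I-2: SS|Ss
⇒ S over [I-1,I-2,II-1,II-2,II-3]: 25 consistent

II-3 ∈ {Gg SS, Gg Ss, gg SS, gg Ss}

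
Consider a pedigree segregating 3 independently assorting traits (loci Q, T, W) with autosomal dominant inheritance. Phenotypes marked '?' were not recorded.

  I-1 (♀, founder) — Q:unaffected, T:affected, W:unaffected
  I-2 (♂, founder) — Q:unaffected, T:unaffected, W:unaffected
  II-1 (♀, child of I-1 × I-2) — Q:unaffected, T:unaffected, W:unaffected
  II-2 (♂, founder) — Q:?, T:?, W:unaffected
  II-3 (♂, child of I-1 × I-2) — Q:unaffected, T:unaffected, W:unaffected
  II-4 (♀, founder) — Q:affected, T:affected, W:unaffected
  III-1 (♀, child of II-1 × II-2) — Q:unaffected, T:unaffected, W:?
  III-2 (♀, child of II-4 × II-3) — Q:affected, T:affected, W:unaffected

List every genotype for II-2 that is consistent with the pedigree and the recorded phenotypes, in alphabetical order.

II-2 ∈ {Qq Tt ww, Qq tt ww, qq Tt ww, qq tt ww}

Q/I-1 un ·: qq
Q/I-2 un ·: qq
Q/II-1 un I-1×I-2: qq
Q/II-2 ? ·: qq|Qq
Q/II-3 un I-1×I-2: qq
Q/II-4 aff ·: Qq|QQ
Q/III-1 un II-1×II-2: qq
Q/III-2 aff II-4×II-3: Qq
⇒ Q over [I-1,I-2,II-1,II-2,II-3,II-4,III-1,III-2]: 4 consistent
T/I-1 aff ·: Tt
T/I-2 un ·: tt
T/II-1 un I-1×I-2: tt
T/II-2 ? ·: tt|Tt
T/II-3 un I-1×I-2: tt
T/II-4 aff ·: Tt|TT
T/III-1 un II-1×II-2: tt
T/III-2 aff II-4×II-3: Tt
⇒ T over [I-1,I-2,II-1,II-2,II-3,II-4,III-1,III-2]: 4 consistent
W/I-1 un ·: ww
W/I-2 un ·: ww
W/II-1 un I-1×I-2: ww
W/II-2 un ·: ww
W/II-3 un I-1×I-2: ww
W/II-4 un ·: ww
W/III-1 ? II-1×II-2: ww
W/III-2 un II-4×II-3: ww
⇒ W over [I-1,I-2,II-1,II-2,II-3,II-4,III-1,III-2]: 1 consistent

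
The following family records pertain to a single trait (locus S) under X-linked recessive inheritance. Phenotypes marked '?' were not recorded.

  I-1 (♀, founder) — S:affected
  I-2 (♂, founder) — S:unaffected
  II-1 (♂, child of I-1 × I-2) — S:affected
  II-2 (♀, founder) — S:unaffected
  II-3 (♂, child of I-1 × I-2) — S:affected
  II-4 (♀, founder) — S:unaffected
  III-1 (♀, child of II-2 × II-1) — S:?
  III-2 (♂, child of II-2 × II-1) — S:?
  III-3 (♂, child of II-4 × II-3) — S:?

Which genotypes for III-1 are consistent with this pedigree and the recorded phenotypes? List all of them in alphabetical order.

III-1 ∈ {X^SX^s, X^sX^s}

S/I-1 aff ·: X^sX^s
S/I-2 un ·: X^SY
S/II-1 aff I-1×I-2: X^sY
S/II-2 un ·: X^SX^S|X^SX^s
S/II-3 aff I-1×I-2: X^sY
S/II-4 un ·: X^SX^S|X^SX^s
S/III-1 ? II-2×II-1: X^SX^s|X^sX^s
S/III-2 ? II-2×II-1: X^SY|X^sY
S/III-3 ? II-4×II-3: X^SY|X^sY
⇒ S over [I-1,I-2,II-1,II-2,II-3,II-4,III-1,III-2,III-3]: 15 consistent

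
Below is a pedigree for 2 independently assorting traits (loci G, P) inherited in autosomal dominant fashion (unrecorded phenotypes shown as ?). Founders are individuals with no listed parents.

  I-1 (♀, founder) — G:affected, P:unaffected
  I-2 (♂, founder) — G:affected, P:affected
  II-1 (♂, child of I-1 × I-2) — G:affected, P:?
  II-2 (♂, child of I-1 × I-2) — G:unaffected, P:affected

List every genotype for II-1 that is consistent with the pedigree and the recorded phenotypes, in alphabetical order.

II-1 ∈ {GG Pp, GG pp, Gg Pp, Gg pp}

G/I-1 aff ·: Gg
G/I-2 aff ·: Gg
G/II-1 aff I-1×I-2: Gg|GG
G/II-2 un I-1×I-2: gg
⇒ G over [I-1,I-2,II-1,II-2]: 2 consistent
P/I-1 un ·: pp
P/I-2 aff ·: Pp|PP
P/II-1 ? I-1×I-2: pp|Pp
P/II-2 aff I-1×I-2: Pp
⇒ P over [I-1,I-2,II-1,II-2]: 3 consistent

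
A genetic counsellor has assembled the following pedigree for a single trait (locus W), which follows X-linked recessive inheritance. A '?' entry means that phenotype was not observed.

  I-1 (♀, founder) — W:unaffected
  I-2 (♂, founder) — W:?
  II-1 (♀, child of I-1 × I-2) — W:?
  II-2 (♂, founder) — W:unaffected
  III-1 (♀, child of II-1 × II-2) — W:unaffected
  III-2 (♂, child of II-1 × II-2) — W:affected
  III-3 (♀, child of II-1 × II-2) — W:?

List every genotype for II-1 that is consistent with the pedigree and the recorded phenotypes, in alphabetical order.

W/I-1 un ·: X^WX^W|X^WX^w
W/I-2 ? ·: X^WY|X^wY
W/II-1 ? I-1×I-2: X^WX^w|X^wX^w
W/II-2 un ·: X^WY
W/III-1 un II-1×II-2: X^WX^W|X^WX^w
W/III-2 aff II-1×II-2: X^wY
W/III-3 ? II-1×II-2: X^WX^W|X^WX^w
⇒ W over [I-1,I-2,II-1,II-2,III-1,III-2,III-3]: 13 consistent

II-1 ∈ {X^WX^w, X^wX^w}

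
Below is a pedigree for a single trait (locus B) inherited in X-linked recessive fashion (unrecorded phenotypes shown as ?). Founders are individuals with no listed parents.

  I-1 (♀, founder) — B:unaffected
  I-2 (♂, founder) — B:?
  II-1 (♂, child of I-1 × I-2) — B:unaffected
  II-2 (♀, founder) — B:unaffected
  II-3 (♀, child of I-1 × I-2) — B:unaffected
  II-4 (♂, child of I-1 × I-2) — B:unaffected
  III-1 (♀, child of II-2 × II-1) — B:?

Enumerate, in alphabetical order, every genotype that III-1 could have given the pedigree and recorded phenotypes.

III-1 ∈ {X^BX^B, X^BX^b}

B/I-1 un ·: X^BX^B|X^BX^b
B/I-2 ? ·: X^BY|X^bY
B/II-1 un I-1×I-2: X^BY
B/II-2 un ·: X^BX^B|X^BX^b
B/II-3 un I-1×I-2: X^BX^B|X^BX^b
B/II-4 un I-1×I-2: X^BY
B/III-1 ? II-2×II-1: X^BX^B|X^BX^b
⇒ B over [I-1,I-2,II-1,II-2,II-3,II-4,III-1]: 15 consistent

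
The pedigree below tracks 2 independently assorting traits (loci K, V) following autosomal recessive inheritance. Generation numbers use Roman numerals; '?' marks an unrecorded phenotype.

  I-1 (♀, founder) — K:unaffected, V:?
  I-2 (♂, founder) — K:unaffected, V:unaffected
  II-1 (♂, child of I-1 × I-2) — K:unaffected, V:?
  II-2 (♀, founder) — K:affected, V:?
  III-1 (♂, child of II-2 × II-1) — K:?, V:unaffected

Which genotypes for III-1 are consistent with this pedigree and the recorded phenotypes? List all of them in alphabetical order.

III-1 ∈ {Kk VV, Kk Vv, kk VV, kk Vv}

K/I-1 un ·: KK|Kk
K/I-2 un ·: KK|Kk
K/II-1 un I-1×I-2: KK|Kk
K/II-2 aff ·: kk
K/III-1 ? II-2×II-1: Kk|kk
⇒ K over [I-1,I-2,II-1,II-2,III-1]: 10 consistent
V/I-1 ? ·: VV|Vv|vv
V/I-2 un ·: VV|Vv
V/II-1 ? I-1×I-2: VV|Vv|vv
V/II-2 ? ·: VV|Vv|vv
V/III-1 un II-2×II-1: VV|Vv
⇒ V over [I-1,I-2,II-1,II-2,III-1]: 45 consistent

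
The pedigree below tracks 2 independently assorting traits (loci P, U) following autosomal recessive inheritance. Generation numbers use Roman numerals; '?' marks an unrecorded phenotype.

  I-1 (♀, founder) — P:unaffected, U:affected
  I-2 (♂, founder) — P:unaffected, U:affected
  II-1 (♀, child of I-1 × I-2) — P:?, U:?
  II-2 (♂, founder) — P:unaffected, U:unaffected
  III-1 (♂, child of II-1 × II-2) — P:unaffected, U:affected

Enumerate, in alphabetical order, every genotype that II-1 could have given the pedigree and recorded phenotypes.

P/I-1 un ·: PP|Pp
P/I-2 un ·: PP|Pp
P/II-1 ? I-1×I-2: PP|Pp|pp
P/II-2 un ·: PP|Pp
P/III-1 un II-1×II-2: PP|Pp
⇒ P over [I-1,I-2,II-1,II-2,III-1]: 26 consistent
U/I-1 aff ·: uu
U/I-2 aff ·: uu
U/II-1 ? I-1×I-2: uu
U/II-2 un ·: Uu
U/III-1 aff II-1×II-2: uu
⇒ U over [I-1,I-2,II-1,II-2,III-1]: 1 consistent

II-1 ∈ {PP uu, Pp uu, pp uu}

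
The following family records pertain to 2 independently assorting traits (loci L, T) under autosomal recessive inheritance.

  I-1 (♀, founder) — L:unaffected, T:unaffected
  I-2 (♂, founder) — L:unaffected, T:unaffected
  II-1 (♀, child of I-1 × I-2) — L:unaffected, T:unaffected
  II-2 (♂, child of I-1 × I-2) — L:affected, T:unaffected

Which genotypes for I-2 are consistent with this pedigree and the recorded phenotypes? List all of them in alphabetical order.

I-2 ∈ {Ll TT, Ll Tt}

L/I-1 un ·: Ll
L/I-2 un ·: Ll
L/II-1 un I-1×I-2: LL|Ll
L/II-2 aff I-1×I-2: ll
⇒ L over [I-1,I-2,II-1,II-2]: 2 consistent
T/I-1 un ·: TT|Tt
T/I-2 un ·: TT|Tt
T/II-1 un I-1×I-2: TT|Tt
T/II-2 un I-1×I-2: TT|Tt
⇒ T over [I-1,I-2,II-1,II-2]: 13 consistent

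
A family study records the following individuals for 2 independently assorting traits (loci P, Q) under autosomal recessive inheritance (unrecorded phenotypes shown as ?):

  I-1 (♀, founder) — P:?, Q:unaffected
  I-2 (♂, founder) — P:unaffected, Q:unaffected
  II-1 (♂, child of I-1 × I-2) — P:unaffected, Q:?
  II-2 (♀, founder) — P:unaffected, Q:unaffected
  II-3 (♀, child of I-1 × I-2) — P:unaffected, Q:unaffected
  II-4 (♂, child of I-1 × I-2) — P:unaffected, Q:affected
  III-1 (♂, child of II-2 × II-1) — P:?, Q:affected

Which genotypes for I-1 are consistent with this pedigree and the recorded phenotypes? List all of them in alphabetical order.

I-1 ∈ {PP Qq, Pp Qq, pp Qq}

P/I-1 ? ·: PP|Pp|pp
P/I-2 un ·: PP|Pp
P/II-1 un I-1×I-2: PP|Pp
P/II-2 un ·: PP|Pp
P/II-3 un I-1×I-2: PP|Pp
P/II-4 un I-1×I-2: PP|Pp
P/III-1 ? II-2×II-1: PP|Pp|pp
⇒ P over [I-1,I-2,II-1,II-2,II-3,II-4,III-1]: 109 consistent
Q/I-1 un ·: Qq
Q/I-2 un ·: Qq
Q/II-1 ? I-1×I-2: Qq|qq
Q/II-2 un ·: Qq
Q/II-3 un I-1×I-2: QQ|Qq
Q/II-4 aff I-1×I-2: qq
Q/III-1 aff II-2×II-1: qq
⇒ Q over [I-1,I-2,II-1,II-2,II-3,II-4,III-1]: 4 consistent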